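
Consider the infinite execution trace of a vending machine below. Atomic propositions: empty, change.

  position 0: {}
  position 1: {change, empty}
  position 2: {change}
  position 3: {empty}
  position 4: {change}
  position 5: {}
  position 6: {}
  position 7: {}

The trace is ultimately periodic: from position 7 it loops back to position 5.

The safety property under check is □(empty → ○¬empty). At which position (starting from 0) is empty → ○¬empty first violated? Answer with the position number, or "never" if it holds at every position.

never

empty → ○¬empty holds at every position 0..7, and those are all the positions the trace ever visits, so the invariant □(empty → ○¬empty) is never violated.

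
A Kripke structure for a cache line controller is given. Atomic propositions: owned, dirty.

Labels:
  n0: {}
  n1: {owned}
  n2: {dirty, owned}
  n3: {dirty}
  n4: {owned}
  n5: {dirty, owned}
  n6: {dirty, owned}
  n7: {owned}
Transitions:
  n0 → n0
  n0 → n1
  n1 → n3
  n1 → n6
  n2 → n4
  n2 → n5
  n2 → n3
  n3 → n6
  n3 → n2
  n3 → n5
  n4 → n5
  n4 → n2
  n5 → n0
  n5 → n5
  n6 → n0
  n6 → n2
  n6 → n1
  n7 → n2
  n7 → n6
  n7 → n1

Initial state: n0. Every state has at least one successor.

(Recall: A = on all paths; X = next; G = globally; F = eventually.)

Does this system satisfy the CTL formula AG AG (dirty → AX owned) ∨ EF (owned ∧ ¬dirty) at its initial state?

States satisfying AG (dirty → AX owned): ∅.
States satisfying AG AG (dirty → AX owned): ∅.
States satisfying owned ∧ ¬dirty: {n1, n4, n7}.
States satisfying EF (owned ∧ ¬dirty): {n0, n1, n2, n3, n4, n5, n6, n7}.
States satisfying AG AG (dirty → AX owned) ∨ EF (owned ∧ ¬dirty): {n0, n1, n2, n3, n4, n5, n6, n7}.
n0 ∈ Sat(AG AG (dirty → AX owned) ∨ EF (owned ∧ ¬dirty)).

Satisfied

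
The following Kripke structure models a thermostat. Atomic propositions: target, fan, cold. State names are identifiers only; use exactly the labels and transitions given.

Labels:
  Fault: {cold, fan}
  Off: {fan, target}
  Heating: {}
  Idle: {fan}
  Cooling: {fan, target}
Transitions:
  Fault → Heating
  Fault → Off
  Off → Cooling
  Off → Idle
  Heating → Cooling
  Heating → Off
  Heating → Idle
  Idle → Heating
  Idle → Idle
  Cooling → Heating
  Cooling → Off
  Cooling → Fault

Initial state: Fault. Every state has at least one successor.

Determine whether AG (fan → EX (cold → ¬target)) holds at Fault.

Satisfied

States satisfying fan → EX (cold → ¬target): {Fault, Off, Heating, Idle, Cooling}.
States satisfying AG (fan → EX (cold → ¬target)): {Fault, Off, Heating, Idle, Cooling}.
Every state reachable from Fault satisfies fan → EX (cold → ¬target).
Fault ∈ Sat(AG (fan → EX (cold → ¬target))).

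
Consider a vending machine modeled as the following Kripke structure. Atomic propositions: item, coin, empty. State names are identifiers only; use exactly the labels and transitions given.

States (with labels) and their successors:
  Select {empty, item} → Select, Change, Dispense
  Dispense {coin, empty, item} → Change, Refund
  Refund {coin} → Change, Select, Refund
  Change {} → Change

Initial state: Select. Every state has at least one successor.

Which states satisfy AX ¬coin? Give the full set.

States satisfying ¬coin: {Select, Change}.
States satisfying AX ¬coin: {Change}.

{Change}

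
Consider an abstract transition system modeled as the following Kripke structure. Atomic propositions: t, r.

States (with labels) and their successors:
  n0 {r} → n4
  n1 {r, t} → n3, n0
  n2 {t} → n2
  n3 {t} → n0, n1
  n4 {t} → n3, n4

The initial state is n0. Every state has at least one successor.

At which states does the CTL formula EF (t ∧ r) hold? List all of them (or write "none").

States satisfying t ∧ r: {n1}.
States satisfying EF (t ∧ r): {n0, n1, n3, n4}.

{n0, n1, n3, n4}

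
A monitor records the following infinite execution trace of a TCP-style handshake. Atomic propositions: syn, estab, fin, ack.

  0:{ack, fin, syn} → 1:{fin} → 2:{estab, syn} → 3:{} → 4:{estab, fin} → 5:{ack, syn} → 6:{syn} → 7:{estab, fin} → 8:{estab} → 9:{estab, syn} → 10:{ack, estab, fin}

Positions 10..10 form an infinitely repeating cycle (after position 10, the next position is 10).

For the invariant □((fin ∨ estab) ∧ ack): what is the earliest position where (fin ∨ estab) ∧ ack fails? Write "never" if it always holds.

Check (fin ∨ estab) ∧ ack at each position in order: 0 ✓.
At position 1 the labels are {fin}, so (fin ∨ estab) ∧ ack is false there. This is the first violation.

1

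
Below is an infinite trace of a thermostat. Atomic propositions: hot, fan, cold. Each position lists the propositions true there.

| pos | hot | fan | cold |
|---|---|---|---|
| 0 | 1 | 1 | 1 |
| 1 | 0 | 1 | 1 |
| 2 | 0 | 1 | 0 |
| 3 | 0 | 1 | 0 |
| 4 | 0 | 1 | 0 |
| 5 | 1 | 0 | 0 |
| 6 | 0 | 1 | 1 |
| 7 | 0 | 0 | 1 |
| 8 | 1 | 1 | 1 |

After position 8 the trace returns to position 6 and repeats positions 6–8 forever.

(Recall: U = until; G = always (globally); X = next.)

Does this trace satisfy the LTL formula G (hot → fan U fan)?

hot → fan U fan must hold at every position from 0 onward. It fails at position 5, so G (hot → fan U fan) is false.
Positions where hot holds: 0, 5, 8.
Check fan U fan at each: 0→ok, 5→fails, 8→ok.

Does not hold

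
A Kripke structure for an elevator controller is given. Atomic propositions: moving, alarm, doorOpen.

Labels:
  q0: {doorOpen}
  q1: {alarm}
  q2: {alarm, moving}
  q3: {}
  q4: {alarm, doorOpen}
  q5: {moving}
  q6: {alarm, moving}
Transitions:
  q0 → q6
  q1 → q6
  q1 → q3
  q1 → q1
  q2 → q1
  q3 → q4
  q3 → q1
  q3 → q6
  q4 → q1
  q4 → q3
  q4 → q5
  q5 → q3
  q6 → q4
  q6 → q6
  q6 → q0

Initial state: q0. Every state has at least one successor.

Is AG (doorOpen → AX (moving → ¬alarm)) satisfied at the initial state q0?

No

States satisfying doorOpen → AX (moving → ¬alarm): {q1, q2, q3, q4, q5, q6}.
States satisfying AG (doorOpen → AX (moving → ¬alarm)): ∅.
q0 is reachable from q0 and violates doorOpen → AX (moving → ¬alarm), so AG fails at q0.
q0 ∉ Sat(AG (doorOpen → AX (moving → ¬alarm))).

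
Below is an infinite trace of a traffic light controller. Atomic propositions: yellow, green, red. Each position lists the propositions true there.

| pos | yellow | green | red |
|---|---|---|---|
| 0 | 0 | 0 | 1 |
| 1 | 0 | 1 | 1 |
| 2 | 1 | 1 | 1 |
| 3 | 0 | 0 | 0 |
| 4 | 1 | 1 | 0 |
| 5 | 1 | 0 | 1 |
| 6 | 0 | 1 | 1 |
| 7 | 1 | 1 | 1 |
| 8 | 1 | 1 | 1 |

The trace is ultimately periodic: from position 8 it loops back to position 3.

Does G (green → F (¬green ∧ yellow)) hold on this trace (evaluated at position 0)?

green → F (¬green ∧ yellow) holds at every position 0..8, and those are all positions ever visited, so G (green → F (¬green ∧ yellow)) holds.
Positions where green holds: 1, 2, 4, 6, 7, 8.
Check F (¬green ∧ yellow) at each: 1→ok, 2→ok, 4→ok, 6→ok, 7→ok, 8→ok.

Holds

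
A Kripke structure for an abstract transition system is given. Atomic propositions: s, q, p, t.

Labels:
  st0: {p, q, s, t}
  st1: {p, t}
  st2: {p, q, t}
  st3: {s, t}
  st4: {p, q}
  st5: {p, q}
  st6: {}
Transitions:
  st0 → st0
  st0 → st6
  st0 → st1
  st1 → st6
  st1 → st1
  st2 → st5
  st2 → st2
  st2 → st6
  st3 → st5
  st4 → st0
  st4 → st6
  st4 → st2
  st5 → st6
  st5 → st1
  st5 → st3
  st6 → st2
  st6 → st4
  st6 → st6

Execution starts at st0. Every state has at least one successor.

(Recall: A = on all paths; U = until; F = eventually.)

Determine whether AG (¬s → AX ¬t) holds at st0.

Violated

States satisfying ¬s → AX ¬t: {st0, st3}.
States satisfying AG (¬s → AX ¬t): ∅.
st1 is reachable from st0 and violates ¬s → AX ¬t, so AG fails at st0.
st0 ∉ Sat(AG (¬s → AX ¬t)).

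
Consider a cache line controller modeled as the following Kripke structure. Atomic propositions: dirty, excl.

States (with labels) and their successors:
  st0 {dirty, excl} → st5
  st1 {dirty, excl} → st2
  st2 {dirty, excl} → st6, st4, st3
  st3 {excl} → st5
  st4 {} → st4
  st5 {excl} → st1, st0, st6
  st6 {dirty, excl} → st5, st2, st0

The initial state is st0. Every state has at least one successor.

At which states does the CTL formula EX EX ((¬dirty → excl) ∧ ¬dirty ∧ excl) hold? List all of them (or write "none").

{st1, st2, st5, st6}

States satisfying EX ((¬dirty → excl) ∧ ¬dirty ∧ excl): {st0, st2, st3, st6}.
States satisfying EX EX ((¬dirty → excl) ∧ ¬dirty ∧ excl): {st1, st2, st5, st6}.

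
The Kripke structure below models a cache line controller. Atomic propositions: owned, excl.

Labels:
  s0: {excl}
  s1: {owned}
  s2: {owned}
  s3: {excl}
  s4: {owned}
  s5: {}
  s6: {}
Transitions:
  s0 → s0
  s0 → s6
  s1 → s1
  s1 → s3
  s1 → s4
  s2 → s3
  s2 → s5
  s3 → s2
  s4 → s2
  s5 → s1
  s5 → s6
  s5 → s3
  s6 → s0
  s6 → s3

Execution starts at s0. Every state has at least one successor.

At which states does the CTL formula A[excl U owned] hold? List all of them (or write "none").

States satisfying excl: {s0, s3}.
States satisfying owned: {s1, s2, s4}.
States satisfying A[excl U owned]: {s1, s2, s3, s4}.

{s1, s2, s3, s4}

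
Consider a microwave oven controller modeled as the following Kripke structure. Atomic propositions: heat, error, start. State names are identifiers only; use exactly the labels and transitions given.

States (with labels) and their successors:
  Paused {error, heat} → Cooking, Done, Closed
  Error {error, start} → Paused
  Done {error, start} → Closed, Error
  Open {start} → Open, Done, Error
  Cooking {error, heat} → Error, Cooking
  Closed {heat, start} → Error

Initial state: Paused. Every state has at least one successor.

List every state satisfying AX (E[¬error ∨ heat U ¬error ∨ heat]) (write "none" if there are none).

States satisfying E[¬error ∨ heat U ¬error ∨ heat]: {Paused, Open, Cooking, Closed}.
States satisfying AX (E[¬error ∨ heat U ¬error ∨ heat]): {Error}.

{Error}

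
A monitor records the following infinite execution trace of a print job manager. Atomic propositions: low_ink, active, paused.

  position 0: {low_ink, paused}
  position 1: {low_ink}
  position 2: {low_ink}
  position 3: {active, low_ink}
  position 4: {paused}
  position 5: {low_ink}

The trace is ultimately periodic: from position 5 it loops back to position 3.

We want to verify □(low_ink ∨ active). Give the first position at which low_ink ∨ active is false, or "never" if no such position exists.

Check low_ink ∨ active at each position in order: 0 ✓, 1 ✓, 2 ✓, 3 ✓.
At position 4 the labels are {paused}, so low_ink ∨ active is false there. This is the first violation.

4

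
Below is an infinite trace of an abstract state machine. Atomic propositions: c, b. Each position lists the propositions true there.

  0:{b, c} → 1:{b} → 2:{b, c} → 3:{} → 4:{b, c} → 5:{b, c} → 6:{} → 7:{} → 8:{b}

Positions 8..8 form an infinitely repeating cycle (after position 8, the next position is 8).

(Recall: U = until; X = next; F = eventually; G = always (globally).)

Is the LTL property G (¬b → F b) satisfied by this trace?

¬b → F b holds at every position 0..8, and those are all positions ever visited, so G (¬b → F b) holds.
Positions where ¬b holds: 3, 6, 7.
Check F b at each: 3→ok, 6→ok, 7→ok.

Satisfied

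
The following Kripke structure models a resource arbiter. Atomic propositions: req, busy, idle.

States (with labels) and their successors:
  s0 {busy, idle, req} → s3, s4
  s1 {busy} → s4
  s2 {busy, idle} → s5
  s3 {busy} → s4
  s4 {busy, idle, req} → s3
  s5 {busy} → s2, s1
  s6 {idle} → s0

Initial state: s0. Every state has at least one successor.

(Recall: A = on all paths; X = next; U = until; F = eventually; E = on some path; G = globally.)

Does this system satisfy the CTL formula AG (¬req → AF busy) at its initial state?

Yes

States satisfying ¬req → AF busy: {s0, s1, s2, s3, s4, s5, s6}.
States satisfying AG (¬req → AF busy): {s0, s1, s2, s3, s4, s5, s6}.
Every state reachable from s0 satisfies ¬req → AF busy.
s0 ∈ Sat(AG (¬req → AF busy)).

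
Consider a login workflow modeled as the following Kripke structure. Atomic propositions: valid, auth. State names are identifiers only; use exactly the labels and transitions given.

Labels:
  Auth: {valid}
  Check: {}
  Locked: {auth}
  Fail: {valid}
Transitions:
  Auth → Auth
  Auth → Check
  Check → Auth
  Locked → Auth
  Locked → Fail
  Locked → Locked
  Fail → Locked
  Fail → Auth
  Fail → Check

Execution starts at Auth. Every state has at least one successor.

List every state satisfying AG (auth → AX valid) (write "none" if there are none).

{Auth, Check}

States satisfying auth → AX valid: {Auth, Check, Fail}.
States satisfying AG (auth → AX valid): {Auth, Check}.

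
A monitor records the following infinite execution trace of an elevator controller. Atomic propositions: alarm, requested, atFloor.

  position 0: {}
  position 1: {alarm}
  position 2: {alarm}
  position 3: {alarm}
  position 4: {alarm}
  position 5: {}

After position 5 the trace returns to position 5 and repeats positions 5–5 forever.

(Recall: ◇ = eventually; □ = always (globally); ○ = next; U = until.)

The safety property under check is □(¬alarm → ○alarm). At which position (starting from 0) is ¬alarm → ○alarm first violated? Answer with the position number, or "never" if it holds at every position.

5

Check ¬alarm → ○alarm at each position in order: 0 ✓, 1 ✓, 2 ✓, 3 ✓, 4 ✓.
At position 5 the labels are {} and the next position 5 has {}, so ¬alarm → ○alarm is false there. This is the first violation.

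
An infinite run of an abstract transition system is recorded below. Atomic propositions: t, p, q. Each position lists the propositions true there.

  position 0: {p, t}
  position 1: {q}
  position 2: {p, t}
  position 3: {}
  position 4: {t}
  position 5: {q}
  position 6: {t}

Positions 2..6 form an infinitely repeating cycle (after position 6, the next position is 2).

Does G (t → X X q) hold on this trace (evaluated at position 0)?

t → X X q must hold at every position from 0 onward. It fails at position 0, so G (t → X X q) is false.
Positions where t holds: 0, 2, 4, 6.
Check X X q at each: 0→fails, 2→fails, 4→fails, 6→fails.

Violated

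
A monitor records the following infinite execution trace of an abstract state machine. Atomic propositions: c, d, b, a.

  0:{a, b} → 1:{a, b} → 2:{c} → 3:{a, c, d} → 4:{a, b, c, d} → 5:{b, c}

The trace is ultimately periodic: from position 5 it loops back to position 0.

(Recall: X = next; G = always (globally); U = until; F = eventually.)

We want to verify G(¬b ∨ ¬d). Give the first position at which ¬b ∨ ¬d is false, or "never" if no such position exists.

4

Check ¬b ∨ ¬d at each position in order: 0 ✓, 1 ✓, 2 ✓, 3 ✓.
At position 4 the labels are {a, b, c, d}, so ¬b ∨ ¬d is false there. This is the first violation.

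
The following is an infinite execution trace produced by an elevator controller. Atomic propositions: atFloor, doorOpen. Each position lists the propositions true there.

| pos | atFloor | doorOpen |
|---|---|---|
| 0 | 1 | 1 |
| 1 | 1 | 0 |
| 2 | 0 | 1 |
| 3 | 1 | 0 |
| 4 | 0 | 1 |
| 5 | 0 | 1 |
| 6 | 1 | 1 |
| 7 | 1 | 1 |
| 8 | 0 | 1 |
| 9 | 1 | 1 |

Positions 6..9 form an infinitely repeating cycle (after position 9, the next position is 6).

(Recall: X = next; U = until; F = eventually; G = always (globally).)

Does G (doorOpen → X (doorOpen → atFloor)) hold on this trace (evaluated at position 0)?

doorOpen → X (doorOpen → atFloor) must hold at every position from 0 onward. It fails at position 4, so G (doorOpen → X (doorOpen → atFloor)) is false.
Positions where doorOpen holds: 0, 2, 4, 5, 6, 7, 8, 9.
Check X (doorOpen → atFloor) at each: 0→ok, 2→ok, 4→fails, 5→ok, 6→ok, 7→fails, 8→ok, 9→ok.

Violated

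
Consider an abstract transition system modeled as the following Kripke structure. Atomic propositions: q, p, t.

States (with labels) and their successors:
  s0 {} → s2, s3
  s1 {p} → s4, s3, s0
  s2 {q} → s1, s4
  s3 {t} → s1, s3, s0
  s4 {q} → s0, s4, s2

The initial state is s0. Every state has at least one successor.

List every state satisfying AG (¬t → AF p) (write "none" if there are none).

States satisfying ¬t → AF p: {s1, s3}.
States satisfying AG (¬t → AF p): ∅.

none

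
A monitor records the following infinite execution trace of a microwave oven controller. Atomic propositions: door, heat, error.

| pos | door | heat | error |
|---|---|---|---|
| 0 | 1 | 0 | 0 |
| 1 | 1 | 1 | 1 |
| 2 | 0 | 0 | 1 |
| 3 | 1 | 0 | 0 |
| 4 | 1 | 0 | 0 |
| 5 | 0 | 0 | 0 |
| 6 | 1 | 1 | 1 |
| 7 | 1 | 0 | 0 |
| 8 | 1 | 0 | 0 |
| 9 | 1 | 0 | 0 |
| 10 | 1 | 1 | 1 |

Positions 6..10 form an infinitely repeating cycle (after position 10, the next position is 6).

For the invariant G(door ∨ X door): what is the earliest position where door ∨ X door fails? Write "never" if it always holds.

door ∨ X door holds at every position 0..10, and those are all the positions the trace ever visits, so the invariant G(door ∨ X door) is never violated.

never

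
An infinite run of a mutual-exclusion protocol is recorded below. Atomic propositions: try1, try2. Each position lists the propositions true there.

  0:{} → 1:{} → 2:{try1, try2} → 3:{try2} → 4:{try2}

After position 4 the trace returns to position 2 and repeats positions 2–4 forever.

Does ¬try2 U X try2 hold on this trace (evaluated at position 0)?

Yes

Walking from position 0: X try2 first holds at position 1, and ¬try2 holds at every earlier position along the way, so ¬try2 U X try2 holds.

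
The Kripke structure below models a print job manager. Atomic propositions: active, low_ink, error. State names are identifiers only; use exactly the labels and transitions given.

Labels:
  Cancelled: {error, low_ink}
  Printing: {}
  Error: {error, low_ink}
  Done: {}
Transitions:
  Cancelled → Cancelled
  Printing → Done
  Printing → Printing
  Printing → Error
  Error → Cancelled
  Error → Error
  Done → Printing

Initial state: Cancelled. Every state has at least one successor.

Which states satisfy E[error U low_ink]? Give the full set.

States satisfying error: {Cancelled, Error}.
States satisfying low_ink: {Cancelled, Error}.
States satisfying E[error U low_ink]: {Cancelled, Error}.

{Cancelled, Error}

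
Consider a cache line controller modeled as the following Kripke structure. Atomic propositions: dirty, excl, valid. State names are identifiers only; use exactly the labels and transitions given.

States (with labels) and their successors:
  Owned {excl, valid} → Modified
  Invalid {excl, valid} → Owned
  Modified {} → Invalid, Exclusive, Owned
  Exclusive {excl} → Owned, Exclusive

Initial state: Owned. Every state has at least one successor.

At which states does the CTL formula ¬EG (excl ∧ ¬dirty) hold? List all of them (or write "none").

States satisfying excl ∧ ¬dirty: {Owned, Invalid, Exclusive}.
States satisfying EG (excl ∧ ¬dirty): {Exclusive}.
States satisfying ¬EG (excl ∧ ¬dirty): {Owned, Invalid, Modified}.

{Owned, Invalid, Modified}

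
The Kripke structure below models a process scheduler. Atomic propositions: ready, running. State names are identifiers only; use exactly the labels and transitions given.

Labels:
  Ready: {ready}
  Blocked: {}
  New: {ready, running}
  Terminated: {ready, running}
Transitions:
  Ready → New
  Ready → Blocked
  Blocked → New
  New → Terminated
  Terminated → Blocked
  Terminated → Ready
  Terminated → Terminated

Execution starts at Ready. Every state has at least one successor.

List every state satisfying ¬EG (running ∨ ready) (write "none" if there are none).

States satisfying running ∨ ready: {Ready, New, Terminated}.
States satisfying EG (running ∨ ready): {Ready, New, Terminated}.
States satisfying ¬EG (running ∨ ready): {Blocked}.

{Blocked}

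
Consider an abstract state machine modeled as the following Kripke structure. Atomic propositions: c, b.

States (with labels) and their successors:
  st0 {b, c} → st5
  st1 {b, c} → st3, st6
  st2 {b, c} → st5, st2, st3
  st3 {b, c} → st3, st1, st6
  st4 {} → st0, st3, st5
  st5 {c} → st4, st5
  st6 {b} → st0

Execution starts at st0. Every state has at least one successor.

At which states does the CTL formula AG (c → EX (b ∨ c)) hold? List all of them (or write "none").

States satisfying c → EX (b ∨ c): {st0, st1, st2, st3, st4, st5, st6}.
States satisfying AG (c → EX (b ∨ c)): {st0, st1, st2, st3, st4, st5, st6}.

{st0, st1, st2, st3, st4, st5, st6}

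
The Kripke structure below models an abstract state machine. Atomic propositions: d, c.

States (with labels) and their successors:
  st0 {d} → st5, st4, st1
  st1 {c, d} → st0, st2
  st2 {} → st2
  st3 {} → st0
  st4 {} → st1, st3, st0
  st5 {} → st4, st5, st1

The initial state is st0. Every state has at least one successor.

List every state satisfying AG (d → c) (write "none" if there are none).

States satisfying d → c: {st1, st2, st3, st4, st5}.
States satisfying AG (d → c): {st2}.

{st2}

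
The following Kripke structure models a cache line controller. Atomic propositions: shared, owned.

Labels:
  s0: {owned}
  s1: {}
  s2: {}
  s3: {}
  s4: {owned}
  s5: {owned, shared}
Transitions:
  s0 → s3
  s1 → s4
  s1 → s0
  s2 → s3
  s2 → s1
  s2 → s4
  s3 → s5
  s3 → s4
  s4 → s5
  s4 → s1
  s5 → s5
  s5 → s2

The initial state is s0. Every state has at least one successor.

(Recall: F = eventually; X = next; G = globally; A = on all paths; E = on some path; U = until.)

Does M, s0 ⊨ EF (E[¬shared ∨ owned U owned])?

Holds

States satisfying E[¬shared ∨ owned U owned]: {s0, s1, s2, s3, s4, s5}.
States satisfying EF (E[¬shared ∨ owned U owned]): {s0, s1, s2, s3, s4, s5}.
Some path from s0 reaches a state where E[¬shared ∨ owned U owned] holds.
s0 ∈ Sat(EF (E[¬shared ∨ owned U owned])).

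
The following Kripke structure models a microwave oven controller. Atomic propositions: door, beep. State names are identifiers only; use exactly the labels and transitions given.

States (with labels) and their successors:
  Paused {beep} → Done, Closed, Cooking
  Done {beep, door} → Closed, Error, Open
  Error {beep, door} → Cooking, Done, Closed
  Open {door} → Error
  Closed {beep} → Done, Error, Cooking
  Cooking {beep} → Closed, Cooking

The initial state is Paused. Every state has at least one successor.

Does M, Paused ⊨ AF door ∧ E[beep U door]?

No

States satisfying door: {Done, Error, Open}.
States satisfying AF door: {Done, Error, Open}.
States satisfying beep: {Paused, Done, Error, Closed, Cooking}.
States satisfying E[beep U door]: {Paused, Done, Error, Open, Closed, Cooking}.
States satisfying AF door ∧ E[beep U door]: {Done, Error, Open}.
Paused ∉ Sat(AF door ∧ E[beep U door]).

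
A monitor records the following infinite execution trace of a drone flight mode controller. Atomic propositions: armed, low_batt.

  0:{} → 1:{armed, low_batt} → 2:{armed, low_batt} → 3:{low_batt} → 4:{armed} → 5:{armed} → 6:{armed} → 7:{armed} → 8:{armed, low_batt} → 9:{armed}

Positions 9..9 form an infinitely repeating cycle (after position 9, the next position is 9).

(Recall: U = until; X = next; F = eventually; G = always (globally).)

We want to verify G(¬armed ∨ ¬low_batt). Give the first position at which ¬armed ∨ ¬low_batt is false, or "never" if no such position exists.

1

Check ¬armed ∨ ¬low_batt at each position in order: 0 ✓.
At position 1 the labels are {armed, low_batt}, so ¬armed ∨ ¬low_batt is false there. This is the first violation.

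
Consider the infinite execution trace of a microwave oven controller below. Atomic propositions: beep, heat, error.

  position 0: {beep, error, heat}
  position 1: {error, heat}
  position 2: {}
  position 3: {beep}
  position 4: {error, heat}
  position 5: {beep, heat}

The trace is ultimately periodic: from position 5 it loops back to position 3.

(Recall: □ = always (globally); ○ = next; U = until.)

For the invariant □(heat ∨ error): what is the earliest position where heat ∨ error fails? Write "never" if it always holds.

Check heat ∨ error at each position in order: 0 ✓, 1 ✓.
At position 2 the labels are {}, so heat ∨ error is false there. This is the first violation.

2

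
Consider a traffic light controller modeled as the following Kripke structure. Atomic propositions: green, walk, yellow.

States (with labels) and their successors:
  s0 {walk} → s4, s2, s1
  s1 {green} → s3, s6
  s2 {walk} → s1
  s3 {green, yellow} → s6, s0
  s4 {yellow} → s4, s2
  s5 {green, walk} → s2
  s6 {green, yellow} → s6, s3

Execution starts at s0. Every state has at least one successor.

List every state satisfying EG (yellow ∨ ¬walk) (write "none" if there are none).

{s1, s3, s4, s6}

States satisfying yellow ∨ ¬walk: {s1, s3, s4, s6}.
States satisfying EG (yellow ∨ ¬walk): {s1, s3, s4, s6}.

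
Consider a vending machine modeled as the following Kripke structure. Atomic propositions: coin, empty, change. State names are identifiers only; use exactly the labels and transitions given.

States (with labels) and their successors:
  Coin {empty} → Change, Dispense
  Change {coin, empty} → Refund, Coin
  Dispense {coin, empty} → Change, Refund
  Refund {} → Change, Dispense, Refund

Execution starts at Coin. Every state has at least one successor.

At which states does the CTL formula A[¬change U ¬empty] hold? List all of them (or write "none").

{Refund}

States satisfying ¬change: {Coin, Change, Dispense, Refund}.
States satisfying ¬empty: {Refund}.
States satisfying A[¬change U ¬empty]: {Refund}.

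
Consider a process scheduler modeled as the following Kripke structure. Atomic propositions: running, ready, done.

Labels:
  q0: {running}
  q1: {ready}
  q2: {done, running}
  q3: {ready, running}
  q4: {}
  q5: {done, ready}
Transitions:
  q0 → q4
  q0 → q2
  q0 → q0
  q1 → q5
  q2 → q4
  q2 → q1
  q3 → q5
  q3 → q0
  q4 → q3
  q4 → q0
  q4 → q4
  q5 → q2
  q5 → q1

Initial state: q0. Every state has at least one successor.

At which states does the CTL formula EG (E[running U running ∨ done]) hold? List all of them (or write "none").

States satisfying E[running U running ∨ done]: {q0, q2, q3, q5}.
States satisfying EG (E[running U running ∨ done]): {q0, q3}.

{q0, q3}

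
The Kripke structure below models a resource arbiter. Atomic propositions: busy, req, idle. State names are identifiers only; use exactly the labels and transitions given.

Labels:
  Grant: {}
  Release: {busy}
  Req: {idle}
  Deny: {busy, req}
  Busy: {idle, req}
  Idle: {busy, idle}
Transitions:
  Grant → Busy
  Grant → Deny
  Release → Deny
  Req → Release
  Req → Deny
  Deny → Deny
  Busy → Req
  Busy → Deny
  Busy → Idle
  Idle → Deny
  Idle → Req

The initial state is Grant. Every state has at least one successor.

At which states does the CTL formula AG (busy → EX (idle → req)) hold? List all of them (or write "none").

{Grant, Release, Req, Deny, Busy, Idle}

States satisfying busy → EX (idle → req): {Grant, Release, Req, Deny, Busy, Idle}.
States satisfying AG (busy → EX (idle → req)): {Grant, Release, Req, Deny, Busy, Idle}.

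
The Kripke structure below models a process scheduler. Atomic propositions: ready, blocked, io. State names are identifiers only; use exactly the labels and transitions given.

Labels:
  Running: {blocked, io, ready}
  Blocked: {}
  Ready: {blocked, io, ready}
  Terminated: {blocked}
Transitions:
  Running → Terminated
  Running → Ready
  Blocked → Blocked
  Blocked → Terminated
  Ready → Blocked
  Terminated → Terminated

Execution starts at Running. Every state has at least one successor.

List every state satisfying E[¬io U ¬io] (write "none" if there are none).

States satisfying ¬io: {Blocked, Terminated}.
States satisfying E[¬io U ¬io]: {Blocked, Terminated}.

{Blocked, Terminated}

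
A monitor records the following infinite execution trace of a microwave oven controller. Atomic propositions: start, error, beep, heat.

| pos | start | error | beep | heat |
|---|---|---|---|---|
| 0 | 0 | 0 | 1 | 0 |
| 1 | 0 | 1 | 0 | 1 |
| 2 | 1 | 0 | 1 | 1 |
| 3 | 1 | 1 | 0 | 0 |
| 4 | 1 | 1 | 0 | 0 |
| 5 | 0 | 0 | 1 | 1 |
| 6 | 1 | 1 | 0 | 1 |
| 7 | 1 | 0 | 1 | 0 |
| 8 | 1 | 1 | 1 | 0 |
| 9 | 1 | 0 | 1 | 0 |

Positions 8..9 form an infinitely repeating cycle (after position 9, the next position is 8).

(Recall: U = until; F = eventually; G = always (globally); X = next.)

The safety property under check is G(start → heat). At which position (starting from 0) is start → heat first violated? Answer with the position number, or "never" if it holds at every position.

Check start → heat at each position in order: 0 ✓, 1 ✓, 2 ✓.
At position 3 the labels are {error, start}, so start → heat is false there. This is the first violation.

3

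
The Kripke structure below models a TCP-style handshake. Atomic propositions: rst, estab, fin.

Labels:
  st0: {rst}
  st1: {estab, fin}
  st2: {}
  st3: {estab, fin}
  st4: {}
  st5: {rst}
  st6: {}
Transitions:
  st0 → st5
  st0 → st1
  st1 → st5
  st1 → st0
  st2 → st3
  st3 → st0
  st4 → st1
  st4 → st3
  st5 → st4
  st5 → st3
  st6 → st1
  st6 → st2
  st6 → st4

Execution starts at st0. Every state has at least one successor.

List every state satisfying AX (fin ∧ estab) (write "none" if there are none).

States satisfying fin ∧ estab: {st1, st3}.
States satisfying AX (fin ∧ estab): {st2, st4}.

{st2, st4}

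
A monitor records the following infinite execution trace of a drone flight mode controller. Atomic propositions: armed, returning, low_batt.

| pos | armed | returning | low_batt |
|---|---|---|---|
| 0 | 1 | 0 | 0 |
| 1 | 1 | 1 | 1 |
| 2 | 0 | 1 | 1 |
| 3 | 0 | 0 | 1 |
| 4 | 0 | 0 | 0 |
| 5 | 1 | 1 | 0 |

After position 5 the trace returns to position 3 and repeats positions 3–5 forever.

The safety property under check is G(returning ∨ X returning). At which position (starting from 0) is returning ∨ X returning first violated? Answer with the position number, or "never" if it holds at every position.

Check returning ∨ X returning at each position in order: 0 ✓, 1 ✓, 2 ✓.
At position 3 the labels are {low_batt} and the next position 4 has {}, so returning ∨ X returning is false there. This is the first violation.

3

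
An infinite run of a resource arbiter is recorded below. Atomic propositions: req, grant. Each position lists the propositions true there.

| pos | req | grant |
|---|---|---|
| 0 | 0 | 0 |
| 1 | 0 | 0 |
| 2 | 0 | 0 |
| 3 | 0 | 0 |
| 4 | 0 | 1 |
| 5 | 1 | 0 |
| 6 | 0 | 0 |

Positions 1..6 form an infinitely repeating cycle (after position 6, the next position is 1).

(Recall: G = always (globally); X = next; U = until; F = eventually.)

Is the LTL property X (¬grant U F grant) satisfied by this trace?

Satisfied

The position after 0 is 1; ¬grant U F grant is true there.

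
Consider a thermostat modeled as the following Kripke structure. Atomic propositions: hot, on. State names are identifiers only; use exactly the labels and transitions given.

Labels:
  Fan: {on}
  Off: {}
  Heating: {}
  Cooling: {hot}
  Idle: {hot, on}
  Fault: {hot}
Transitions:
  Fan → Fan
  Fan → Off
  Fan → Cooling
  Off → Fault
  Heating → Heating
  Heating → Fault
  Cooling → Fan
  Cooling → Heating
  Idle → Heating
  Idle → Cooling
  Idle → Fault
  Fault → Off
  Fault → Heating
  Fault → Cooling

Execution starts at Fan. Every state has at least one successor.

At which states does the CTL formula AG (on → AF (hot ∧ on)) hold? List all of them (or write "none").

States satisfying on → AF (hot ∧ on): {Off, Heating, Cooling, Idle, Fault}.
States satisfying AG (on → AF (hot ∧ on)): ∅.

none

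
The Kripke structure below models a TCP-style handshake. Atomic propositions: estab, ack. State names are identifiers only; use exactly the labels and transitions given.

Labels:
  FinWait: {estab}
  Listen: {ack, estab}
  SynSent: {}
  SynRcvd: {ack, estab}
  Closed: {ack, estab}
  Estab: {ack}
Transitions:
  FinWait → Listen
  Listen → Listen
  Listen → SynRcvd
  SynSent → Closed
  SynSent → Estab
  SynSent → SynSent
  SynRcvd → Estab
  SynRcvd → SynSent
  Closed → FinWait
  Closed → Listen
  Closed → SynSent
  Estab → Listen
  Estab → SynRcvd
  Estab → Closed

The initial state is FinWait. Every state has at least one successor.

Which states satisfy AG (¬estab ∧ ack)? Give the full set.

none

States satisfying ¬estab ∧ ack: {Estab}.
States satisfying AG (¬estab ∧ ack): ∅.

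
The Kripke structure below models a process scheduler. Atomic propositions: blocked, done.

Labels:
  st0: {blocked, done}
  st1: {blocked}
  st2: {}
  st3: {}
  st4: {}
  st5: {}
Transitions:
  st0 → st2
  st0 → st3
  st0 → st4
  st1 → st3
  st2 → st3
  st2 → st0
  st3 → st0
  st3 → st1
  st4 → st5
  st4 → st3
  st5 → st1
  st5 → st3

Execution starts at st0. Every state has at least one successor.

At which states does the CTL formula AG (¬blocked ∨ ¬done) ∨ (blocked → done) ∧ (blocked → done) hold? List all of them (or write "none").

{st0, st2, st3, st4, st5}

States satisfying ¬blocked ∨ ¬done: {st1, st2, st3, st4, st5}.
States satisfying AG (¬blocked ∨ ¬done): ∅.
States satisfying blocked → done: {st0, st2, st3, st4, st5}.
States satisfying (blocked → done) ∧ (blocked → done): {st0, st2, st3, st4, st5}.
States satisfying AG (¬blocked ∨ ¬done) ∨ (blocked → done) ∧ (blocked → done): {st0, st2, st3, st4, st5}.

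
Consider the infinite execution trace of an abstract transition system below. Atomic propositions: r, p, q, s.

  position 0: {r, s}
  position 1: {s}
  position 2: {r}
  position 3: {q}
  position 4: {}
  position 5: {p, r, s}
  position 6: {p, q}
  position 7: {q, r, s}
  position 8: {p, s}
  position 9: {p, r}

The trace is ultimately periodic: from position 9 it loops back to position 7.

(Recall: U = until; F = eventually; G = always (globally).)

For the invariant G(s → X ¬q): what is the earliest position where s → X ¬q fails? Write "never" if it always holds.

5

Check s → X ¬q at each position in order: 0 ✓, 1 ✓, 2 ✓, 3 ✓, 4 ✓.
At position 5 the labels are {p, r, s} and the next position 6 has {p, q}, so s → X ¬q is false there. This is the first violation.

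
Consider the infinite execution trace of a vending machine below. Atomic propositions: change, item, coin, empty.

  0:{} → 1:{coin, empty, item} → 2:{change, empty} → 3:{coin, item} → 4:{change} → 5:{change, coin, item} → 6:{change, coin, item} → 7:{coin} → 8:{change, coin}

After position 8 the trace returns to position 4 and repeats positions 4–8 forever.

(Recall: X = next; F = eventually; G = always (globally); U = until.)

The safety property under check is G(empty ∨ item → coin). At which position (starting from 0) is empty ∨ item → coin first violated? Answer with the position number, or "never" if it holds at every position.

Check empty ∨ item → coin at each position in order: 0 ✓, 1 ✓.
At position 2 the labels are {change, empty}, so empty ∨ item → coin is false there. This is the first violation.

2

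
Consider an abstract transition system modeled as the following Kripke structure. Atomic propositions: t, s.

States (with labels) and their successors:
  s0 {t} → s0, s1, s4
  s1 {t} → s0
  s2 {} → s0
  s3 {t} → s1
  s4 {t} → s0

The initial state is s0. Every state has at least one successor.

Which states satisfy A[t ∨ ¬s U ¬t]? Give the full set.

States satisfying t ∨ ¬s: {s0, s1, s2, s3, s4}.
States satisfying ¬t: {s2}.
States satisfying A[t ∨ ¬s U ¬t]: {s2}.

{s2}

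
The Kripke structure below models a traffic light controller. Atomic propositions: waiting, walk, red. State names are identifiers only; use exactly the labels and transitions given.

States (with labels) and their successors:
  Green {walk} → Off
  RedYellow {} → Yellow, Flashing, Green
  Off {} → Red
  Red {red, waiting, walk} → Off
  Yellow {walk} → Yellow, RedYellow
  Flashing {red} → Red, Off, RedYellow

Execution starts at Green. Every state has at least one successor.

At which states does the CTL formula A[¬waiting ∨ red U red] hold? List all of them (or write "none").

{Green, Off, Red, Flashing}

States satisfying ¬waiting ∨ red: {Green, RedYellow, Off, Red, Yellow, Flashing}.
States satisfying red: {Red, Flashing}.
States satisfying A[¬waiting ∨ red U red]: {Green, Off, Red, Flashing}.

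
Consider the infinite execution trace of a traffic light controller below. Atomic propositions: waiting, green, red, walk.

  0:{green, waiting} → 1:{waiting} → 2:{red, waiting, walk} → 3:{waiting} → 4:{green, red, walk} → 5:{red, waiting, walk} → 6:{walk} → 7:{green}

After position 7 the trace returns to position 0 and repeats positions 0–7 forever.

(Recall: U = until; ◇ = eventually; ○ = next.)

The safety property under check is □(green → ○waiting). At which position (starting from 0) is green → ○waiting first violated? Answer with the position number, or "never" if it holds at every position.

green → ○waiting holds at every position 0..7, and those are all the positions the trace ever visits, so the invariant □(green → ○waiting) is never violated.

never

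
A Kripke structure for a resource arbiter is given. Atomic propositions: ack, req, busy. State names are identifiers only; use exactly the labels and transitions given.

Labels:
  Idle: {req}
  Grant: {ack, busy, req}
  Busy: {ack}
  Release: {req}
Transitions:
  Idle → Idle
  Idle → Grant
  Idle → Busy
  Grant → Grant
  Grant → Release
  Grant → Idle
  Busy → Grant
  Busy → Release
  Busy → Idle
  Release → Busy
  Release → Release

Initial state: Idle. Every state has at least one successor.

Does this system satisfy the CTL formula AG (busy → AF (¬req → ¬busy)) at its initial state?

States satisfying busy → AF (¬req → ¬busy): {Idle, Grant, Busy, Release}.
States satisfying AG (busy → AF (¬req → ¬busy)): {Idle, Grant, Busy, Release}.
Every state reachable from Idle satisfies busy → AF (¬req → ¬busy).
Idle ∈ Sat(AG (busy → AF (¬req → ¬busy))).

Holds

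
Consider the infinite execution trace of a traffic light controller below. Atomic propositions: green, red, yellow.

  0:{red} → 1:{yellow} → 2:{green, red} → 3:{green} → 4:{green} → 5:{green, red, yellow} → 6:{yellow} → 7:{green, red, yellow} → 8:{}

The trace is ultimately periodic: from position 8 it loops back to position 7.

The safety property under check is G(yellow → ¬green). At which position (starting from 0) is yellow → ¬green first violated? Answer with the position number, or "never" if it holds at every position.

5

Check yellow → ¬green at each position in order: 0 ✓, 1 ✓, 2 ✓, 3 ✓, 4 ✓.
At position 5 the labels are {green, red, yellow}, so yellow → ¬green is false there. This is the first violation.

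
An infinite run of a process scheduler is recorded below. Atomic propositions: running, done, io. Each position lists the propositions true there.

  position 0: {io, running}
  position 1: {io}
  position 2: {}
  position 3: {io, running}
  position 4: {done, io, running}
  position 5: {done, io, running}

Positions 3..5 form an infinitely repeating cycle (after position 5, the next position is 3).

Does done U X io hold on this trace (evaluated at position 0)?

Walking from position 0: X io first holds at position 0, and done holds at every earlier position along the way, so done U X io holds.

Holds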